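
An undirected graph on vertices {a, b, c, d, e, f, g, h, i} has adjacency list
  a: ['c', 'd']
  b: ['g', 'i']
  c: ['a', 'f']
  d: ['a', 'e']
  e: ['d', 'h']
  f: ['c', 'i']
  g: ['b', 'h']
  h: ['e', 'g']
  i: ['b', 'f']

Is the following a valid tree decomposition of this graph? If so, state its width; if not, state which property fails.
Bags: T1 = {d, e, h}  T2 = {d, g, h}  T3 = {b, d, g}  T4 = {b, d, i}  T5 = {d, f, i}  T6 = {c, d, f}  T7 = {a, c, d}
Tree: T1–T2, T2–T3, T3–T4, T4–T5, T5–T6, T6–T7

Yes; width 2.

Checking the three conditions: (i) the bags cover all of {a, b, c, d, e, f, g, h, i}; (ii) for each edge, some bag contains both endpoints; (iii) the bags containing any fixed vertex form a subtree. All hold, so the decomposition is valid with width 3 − 1 = 2.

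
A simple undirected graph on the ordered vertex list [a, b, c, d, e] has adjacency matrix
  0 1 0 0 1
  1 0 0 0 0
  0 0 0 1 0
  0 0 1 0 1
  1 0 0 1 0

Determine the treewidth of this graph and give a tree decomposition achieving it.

Treewidth 1.
One such decomposition:
Bags: B1 = {a, b}  B2 = {a, e}  B3 = {d, e}  B4 = {c, d}
Tree: B1–B2, B2–B3, B3–B4

Every bag has size at most 2, so the width is 2 − 1 = 1 and tw(G) ≤ 1. Since G has at least one edge (e.g. b–a), it is not an edgeless graph, so tw(G) ≥ 1. Therefore the treewidth is 1.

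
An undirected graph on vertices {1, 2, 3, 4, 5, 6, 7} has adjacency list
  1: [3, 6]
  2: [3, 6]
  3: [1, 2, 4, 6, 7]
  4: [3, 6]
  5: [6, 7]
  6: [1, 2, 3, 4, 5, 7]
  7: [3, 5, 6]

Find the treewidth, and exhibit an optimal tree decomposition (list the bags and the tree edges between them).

The largest bag has 3 vertices, giving width 2; this decomposition certifies tw(G) ≤ 2. On the other hand G contains the 3-clique {1, 3, 6}. A clique must lie in a single bag of any decomposition, so no decomposition can have width below 2. Combining the bounds, tw(G) = 2.

Treewidth 2.
Bags: B1 = {3, 6, 7}  B2 = {1, 3, 6}  B3 = {5, 6, 7}  B4 = {2, 3, 6}  B5 = {3, 4, 6}
Tree: B1–B2, B1–B3, B2–B4, B2–B5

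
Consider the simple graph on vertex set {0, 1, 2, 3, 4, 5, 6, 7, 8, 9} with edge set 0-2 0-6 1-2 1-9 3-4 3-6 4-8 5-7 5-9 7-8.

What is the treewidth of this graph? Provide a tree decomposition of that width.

Treewidth 2.
One such decomposition:
Bags: B1 = {0, 1, 2}  B2 = {0, 1, 9}  B3 = {0, 5, 9}  B4 = {0, 5, 7}  B5 = {0, 7, 8}  B6 = {0, 4, 8}  B7 = {0, 3, 4}  B8 = {0, 3, 6}
Tree: B1–B2, B2–B3, B3–B4, B4–B5, B5–B6, B6–B7, B7–B8

Each bag holds 3 vertices, so the decomposition has width 2, which upper-bounds the treewidth. For the lower bound, G contains the cycle 0–2–1–9–5–7–8–4–3–6–0, so G is not a forest; only forests have treewidth ≤ 1, hence tw(G) ≥ 2. The upper and lower bounds meet at 2, so that is the treewidth.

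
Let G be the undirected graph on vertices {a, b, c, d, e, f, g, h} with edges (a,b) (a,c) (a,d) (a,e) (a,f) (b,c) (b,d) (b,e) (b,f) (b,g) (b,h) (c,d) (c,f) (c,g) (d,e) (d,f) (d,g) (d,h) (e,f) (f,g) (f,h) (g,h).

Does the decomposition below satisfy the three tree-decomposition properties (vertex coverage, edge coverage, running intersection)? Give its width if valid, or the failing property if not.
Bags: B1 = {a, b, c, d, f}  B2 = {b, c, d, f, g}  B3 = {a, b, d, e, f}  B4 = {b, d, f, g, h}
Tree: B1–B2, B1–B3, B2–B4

Vertex coverage: the bags together contain {a, b, c, d, e, f, g, h}, the full vertex set. Edge coverage: each edge of G has both endpoints in at least one bag. Running intersection: for every vertex, the bags containing it form a connected subtree. All three properties hold, so this is a valid tree decomposition of width max|bag| − 1 = 4, and hence tw(G) ≤ 4.

Yes; width 4.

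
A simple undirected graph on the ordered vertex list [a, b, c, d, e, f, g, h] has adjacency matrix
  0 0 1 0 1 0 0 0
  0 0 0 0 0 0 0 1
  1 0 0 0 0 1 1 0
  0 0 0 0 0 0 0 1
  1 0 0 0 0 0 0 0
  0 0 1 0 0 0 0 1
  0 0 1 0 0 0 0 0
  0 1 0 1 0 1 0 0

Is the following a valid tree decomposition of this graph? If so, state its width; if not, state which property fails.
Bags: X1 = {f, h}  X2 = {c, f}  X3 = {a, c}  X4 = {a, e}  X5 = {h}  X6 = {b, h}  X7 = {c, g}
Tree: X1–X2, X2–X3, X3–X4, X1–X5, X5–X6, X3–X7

No — vertex d appears in no bag.

A tree decomposition must satisfy three properties: every vertex lies in some bag; for every edge, both endpoints lie together in some bag; and for every vertex, the bags containing it form a connected subtree. Here vertex d appears in no bag, so the decomposition is invalid.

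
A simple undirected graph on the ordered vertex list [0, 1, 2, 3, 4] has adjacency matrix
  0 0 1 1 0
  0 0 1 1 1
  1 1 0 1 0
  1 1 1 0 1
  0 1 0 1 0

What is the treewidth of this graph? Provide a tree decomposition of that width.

Each bag holds 3 vertices, so the decomposition has width 2, which upper-bounds the treewidth. For the lower bound, the 3 vertices {0, 2, 3} are pairwise adjacent, and any tree decomposition puts a clique entirely inside one bag — forcing width ≥ 2. The upper and lower bounds meet at 2, so that is the treewidth.

Treewidth 2.
One optimal decomposition is:
Bags: B1 = {0, 2, 3}  B2 = {1, 2, 3}  B3 = {1, 3, 4}
Tree: B1–B2, B2–B3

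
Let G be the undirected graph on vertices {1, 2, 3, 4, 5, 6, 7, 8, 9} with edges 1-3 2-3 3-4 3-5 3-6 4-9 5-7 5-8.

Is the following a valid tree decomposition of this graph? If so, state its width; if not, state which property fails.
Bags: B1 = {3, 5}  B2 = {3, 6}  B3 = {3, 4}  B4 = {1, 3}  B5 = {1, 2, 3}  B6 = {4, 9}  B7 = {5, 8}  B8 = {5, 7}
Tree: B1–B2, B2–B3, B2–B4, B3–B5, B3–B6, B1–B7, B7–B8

A tree decomposition must satisfy three properties: every vertex lies in some bag; for every edge, both endpoints lie together in some bag; and for every vertex, the bags containing it form a connected subtree. Here bags containing vertex 1 are not connected in the tree, so the decomposition is invalid.

No — bags containing vertex 1 are not connected in the tree.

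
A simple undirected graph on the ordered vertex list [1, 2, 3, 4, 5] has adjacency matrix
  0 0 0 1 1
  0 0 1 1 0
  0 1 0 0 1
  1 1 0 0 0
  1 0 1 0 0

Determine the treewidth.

2

A width-2 tree decomposition is:
Bags: B1 = {2, 3, 4}  B2 = {3, 4, 5}  B3 = {1, 4, 5}
Tree: B1–B2, B2–B3
Every bag has size at most 3, so the width is 3 − 1 = 2 and tw(G) ≤ 2. For the lower bound, G contains the cycle 4–2–3–5–1–4, so G is not a forest; only forests have treewidth ≤ 1, hence tw(G) ≥ 2. Combining the bounds, tw(G) = 2.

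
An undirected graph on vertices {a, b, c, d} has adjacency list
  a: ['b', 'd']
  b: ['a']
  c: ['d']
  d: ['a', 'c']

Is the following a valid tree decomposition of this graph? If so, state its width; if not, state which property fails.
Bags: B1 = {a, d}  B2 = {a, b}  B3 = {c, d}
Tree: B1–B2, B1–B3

Yes; width 1.

Every vertex of G appears in some bag (union = {a, b, c, d}); every edge is covered by a bag; and for each vertex v the set of bags containing v is connected in the bag tree. The decomposition is therefore valid. The largest bag has 2 vertices, so the width is 1.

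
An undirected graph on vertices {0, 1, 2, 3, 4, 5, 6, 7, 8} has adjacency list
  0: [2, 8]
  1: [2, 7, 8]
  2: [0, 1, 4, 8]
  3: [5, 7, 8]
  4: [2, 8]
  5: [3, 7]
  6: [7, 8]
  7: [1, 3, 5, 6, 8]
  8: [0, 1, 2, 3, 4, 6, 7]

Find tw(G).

A width-2 tree decomposition is:
Bags: B1 = {1, 7, 8}  B2 = {3, 7, 8}  B3 = {1, 2, 8}  B4 = {2, 4, 8}  B5 = {0, 2, 8}  B6 = {3, 5, 7}  B7 = {6, 7, 8}
Tree: B1–B2, B1–B3, B3–B4, B4–B5, B2–B6, B1–B7
Each bag holds 3 vertices, so the decomposition has width 2, which upper-bounds the treewidth. For the lower bound, the 3 vertices {0, 2, 8} are pairwise adjacent, and any tree decomposition puts a clique entirely inside one bag — forcing width ≥ 2. The upper and lower bounds meet at 2, so that is the treewidth.

2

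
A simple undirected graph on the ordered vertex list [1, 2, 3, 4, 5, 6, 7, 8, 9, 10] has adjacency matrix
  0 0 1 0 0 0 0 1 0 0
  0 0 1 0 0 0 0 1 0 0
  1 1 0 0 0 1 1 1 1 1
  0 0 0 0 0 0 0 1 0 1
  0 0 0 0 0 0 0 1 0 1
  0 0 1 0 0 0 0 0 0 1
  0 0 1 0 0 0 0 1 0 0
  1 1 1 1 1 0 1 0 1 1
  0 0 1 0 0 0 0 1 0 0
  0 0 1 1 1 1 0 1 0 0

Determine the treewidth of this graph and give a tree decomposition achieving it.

Treewidth 2.
One such decomposition:
Bags: B1 = {3, 8, 10}  B2 = {2, 3, 8}  B3 = {3, 7, 8}  B4 = {3, 6, 10}  B5 = {5, 8, 10}  B6 = {1, 3, 8}  B7 = {3, 8, 9}  B8 = {4, 8, 10}
Tree: B1–B2, B1–B3, B1–B4, B1–B5, B3–B6, B6–B7, B1–B8

Every bag has size at most 3, so the width is 3 − 1 = 2 and tw(G) ≤ 2. For the lower bound, the 3 vertices {1, 3, 8} are pairwise adjacent, and any tree decomposition puts a clique entirely inside one bag — forcing width ≥ 2. Combining the bounds, tw(G) = 2.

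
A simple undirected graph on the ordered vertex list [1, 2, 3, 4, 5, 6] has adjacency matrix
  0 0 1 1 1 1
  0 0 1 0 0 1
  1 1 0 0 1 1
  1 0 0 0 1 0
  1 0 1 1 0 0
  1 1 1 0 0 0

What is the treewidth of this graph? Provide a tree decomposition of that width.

Treewidth 2.
Bags: B1 = {1, 3, 5}  B2 = {1, 3, 6}  B3 = {1, 4, 5}  B4 = {2, 3, 6}
Tree: B1–B2, B1–B3, B2–B4

Every bag has size at most 3, so the width is 3 − 1 = 2 and tw(G) ≤ 2. On the other hand G contains the 3-clique {1, 3, 5}. A clique must lie in a single bag of any decomposition, so no decomposition can have width below 2. Combining the bounds, tw(G) = 2.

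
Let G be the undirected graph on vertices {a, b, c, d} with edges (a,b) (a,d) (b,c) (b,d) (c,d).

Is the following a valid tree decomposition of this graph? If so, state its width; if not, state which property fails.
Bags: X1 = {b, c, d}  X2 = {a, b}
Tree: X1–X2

No — edge (d,a) lies in no bag.

A tree decomposition must satisfy three properties: every vertex lies in some bag; for every edge, both endpoints lie together in some bag; and for every vertex, the bags containing it form a connected subtree. Here edge (d,a) lies in no bag, so the decomposition is invalid.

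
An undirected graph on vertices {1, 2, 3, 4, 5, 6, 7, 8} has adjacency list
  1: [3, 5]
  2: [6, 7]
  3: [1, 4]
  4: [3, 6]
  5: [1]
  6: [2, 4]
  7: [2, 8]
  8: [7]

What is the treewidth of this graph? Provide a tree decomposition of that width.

Treewidth 1.
One such decomposition:
Bags: B1 = {7, 8}  B2 = {2, 7}  B3 = {2, 6}  B4 = {4, 6}  B5 = {3, 4}  B6 = {1, 3}  B7 = {1, 5}
Tree: B1–B2, B2–B3, B3–B4, B4–B5, B5–B6, B6–B7

Each bag holds 2 vertices, so the decomposition has width 1, which upper-bounds the treewidth. Since G has at least one edge (e.g. 8–7), it is not an edgeless graph, so tw(G) ≥ 1. Combining the bounds, tw(G) = 1.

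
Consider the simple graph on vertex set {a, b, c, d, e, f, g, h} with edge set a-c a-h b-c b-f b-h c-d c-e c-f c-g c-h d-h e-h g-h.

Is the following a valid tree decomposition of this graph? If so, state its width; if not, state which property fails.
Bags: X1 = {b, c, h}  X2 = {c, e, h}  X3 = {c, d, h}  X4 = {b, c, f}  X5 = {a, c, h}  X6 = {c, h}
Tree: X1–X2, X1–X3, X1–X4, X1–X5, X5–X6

No — vertex g appears in no bag.

A tree decomposition must satisfy three properties: every vertex lies in some bag; for every edge, both endpoints lie together in some bag; and for every vertex, the bags containing it form a connected subtree. Here vertex g appears in no bag, so the decomposition is invalid.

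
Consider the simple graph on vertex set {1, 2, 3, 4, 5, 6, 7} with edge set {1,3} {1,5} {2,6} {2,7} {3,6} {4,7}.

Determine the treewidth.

A width-1 tree decomposition is:
Bags: B1 = {4, 7}  B2 = {2, 7}  B3 = {2, 6}  B4 = {3, 6}  B5 = {1, 3}  B6 = {1, 5}
Tree: B1–B2, B2–B3, B3–B4, B4–B5, B5–B6
The largest bag has 2 vertices, giving width 1; this decomposition certifies tw(G) ≤ 1. Any graph with an edge has treewidth ≥ 1, and G has the edge 4–7. Hence tw(G) = 1 exactly.

1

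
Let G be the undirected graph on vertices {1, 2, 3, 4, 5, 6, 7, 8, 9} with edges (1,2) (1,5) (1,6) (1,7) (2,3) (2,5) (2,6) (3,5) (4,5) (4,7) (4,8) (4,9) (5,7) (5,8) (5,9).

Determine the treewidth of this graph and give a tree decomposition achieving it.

The largest bag has 3 vertices, giving width 2; this decomposition certifies tw(G) ≤ 2. Conversely, {1, 2, 5} is a clique of size 3, and the vertices of any clique must share a bag in every tree decomposition; so some bag has ≥ 3 vertices and tw(G) ≥ 2. The upper and lower bounds meet at 2, so that is the treewidth.

Treewidth 2.
One such decomposition:
Bags: B1 = {1, 2, 5}  B2 = {2, 3, 5}  B3 = {1, 5, 7}  B4 = {4, 5, 7}  B5 = {4, 5, 9}  B6 = {4, 5, 8}  B7 = {1, 2, 6}
Tree: B1–B2, B1–B3, B3–B4, B4–B5, B5–B6, B1–B7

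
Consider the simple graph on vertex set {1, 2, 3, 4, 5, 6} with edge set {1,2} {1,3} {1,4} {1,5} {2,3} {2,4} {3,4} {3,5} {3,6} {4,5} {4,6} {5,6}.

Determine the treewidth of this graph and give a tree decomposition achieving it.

Treewidth 3.
Bags: B1 = {1, 3, 4, 5}  B2 = {1, 2, 3, 4}  B3 = {3, 4, 5, 6}
Tree: B1–B2, B1–B3

Each bag holds 4 vertices, so the decomposition has width 3, which upper-bounds the treewidth. For the lower bound, the 4 vertices {1, 2, 3, 4} are pairwise adjacent, and any tree decomposition puts a clique entirely inside one bag — forcing width ≥ 3. Therefore the treewidth is 3.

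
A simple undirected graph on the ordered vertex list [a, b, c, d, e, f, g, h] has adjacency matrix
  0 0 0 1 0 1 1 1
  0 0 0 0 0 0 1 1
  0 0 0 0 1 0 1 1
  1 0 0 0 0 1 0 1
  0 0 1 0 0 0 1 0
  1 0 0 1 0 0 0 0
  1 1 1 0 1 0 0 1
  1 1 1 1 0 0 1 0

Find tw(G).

2

A width-2 tree decomposition is:
Bags: B1 = {a, g, h}  B2 = {a, d, h}  B3 = {c, g, h}  B4 = {b, g, h}  B5 = {a, d, f}  B6 = {c, e, g}
Tree: B1–B2, B1–B3, B3–B4, B2–B5, B3–B6
Each bag holds 3 vertices, so the decomposition has width 2, which upper-bounds the treewidth. For the lower bound, the 3 vertices {a, d, h} are pairwise adjacent, and any tree decomposition puts a clique entirely inside one bag — forcing width ≥ 2. The upper and lower bounds meet at 2, so that is the treewidth.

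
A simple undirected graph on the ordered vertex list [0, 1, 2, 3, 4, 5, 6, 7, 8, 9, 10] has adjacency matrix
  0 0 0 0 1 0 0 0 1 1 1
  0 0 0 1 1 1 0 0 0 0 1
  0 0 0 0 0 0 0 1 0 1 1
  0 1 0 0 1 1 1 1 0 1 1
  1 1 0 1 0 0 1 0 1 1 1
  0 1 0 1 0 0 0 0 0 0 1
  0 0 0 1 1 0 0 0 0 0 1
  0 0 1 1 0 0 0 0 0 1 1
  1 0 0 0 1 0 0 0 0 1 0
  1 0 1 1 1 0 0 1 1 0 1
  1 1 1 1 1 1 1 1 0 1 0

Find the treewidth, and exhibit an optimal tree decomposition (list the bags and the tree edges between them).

Treewidth 3.
One such decomposition:
Bags: B1 = {0, 4, 9, 10}  B2 = {3, 4, 9, 10}  B3 = {1, 3, 4, 10}  B4 = {3, 7, 9, 10}  B5 = {1, 3, 5, 10}  B6 = {0, 4, 8, 9}  B7 = {3, 4, 6, 10}  B8 = {2, 7, 9, 10}
Tree: B1–B2, B2–B3, B2–B4, B3–B5, B1–B6, B2–B7, B4–B8

Each bag holds 4 vertices, so the decomposition has width 3, which upper-bounds the treewidth. On the other hand G contains the 4-clique {0, 4, 8, 9}. A clique must lie in a single bag of any decomposition, so no decomposition can have width below 3. The upper and lower bounds meet at 3, so that is the treewidth.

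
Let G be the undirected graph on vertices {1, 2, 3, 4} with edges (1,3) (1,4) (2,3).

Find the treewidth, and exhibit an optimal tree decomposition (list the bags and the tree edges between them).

Treewidth 1.
One such decomposition:
Bags: B1 = {2, 3}  B2 = {1, 3}  B3 = {1, 4}
Tree: B1–B2, B2–B3

Every bag has size at most 2, so the width is 2 − 1 = 1 and tw(G) ≤ 1. G has an edge, so its treewidth is at least 1. The upper and lower bounds meet at 1, so that is the treewidth.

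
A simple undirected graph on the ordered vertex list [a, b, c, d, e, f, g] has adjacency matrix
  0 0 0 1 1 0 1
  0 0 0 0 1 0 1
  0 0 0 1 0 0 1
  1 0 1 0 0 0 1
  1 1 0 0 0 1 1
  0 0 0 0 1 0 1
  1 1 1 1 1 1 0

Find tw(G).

A width-2 tree decomposition is:
Bags: B1 = {a, e, g}  B2 = {e, f, g}  B3 = {b, e, g}  B4 = {a, d, g}  B5 = {c, d, g}
Tree: B1–B2, B1–B3, B1–B4, B4–B5
Each bag holds 3 vertices, so the decomposition has width 2, which upper-bounds the treewidth. On the other hand G contains the 3-clique {c, d, g}. A clique must lie in a single bag of any decomposition, so no decomposition can have width below 2. Hence tw(G) = 2 exactly.

2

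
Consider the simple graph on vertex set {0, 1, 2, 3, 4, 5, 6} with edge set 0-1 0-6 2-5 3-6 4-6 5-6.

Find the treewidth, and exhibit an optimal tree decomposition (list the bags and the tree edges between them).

The largest bag has 2 vertices, giving width 1; this decomposition certifies tw(G) ≤ 1. Since G has at least one edge (e.g. 5–6), it is not an edgeless graph, so tw(G) ≥ 1. Hence tw(G) = 1 exactly.

Treewidth 1.
One such decomposition:
Bags: B1 = {5, 6}  B2 = {4, 6}  B3 = {3, 6}  B4 = {2, 5}  B5 = {0, 6}  B6 = {0, 1}
Tree: B1–B2, B1–B3, B1–B4, B2–B5, B5–B6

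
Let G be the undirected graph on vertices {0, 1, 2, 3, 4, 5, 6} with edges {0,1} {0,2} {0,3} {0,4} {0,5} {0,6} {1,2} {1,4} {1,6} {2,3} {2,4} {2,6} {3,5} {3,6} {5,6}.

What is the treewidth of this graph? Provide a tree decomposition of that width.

The largest bag has 4 vertices, giving width 3; this decomposition certifies tw(G) ≤ 3. For the lower bound, the 4 vertices {0, 1, 2, 4} are pairwise adjacent, and any tree decomposition puts a clique entirely inside one bag — forcing width ≥ 3. The upper and lower bounds meet at 3, so that is the treewidth.

Treewidth 3.
One optimal decomposition is:
Bags: B1 = {0, 2, 3, 6}  B2 = {0, 3, 5, 6}  B3 = {0, 1, 2, 6}  B4 = {0, 1, 2, 4}
Tree: B1–B2, B1–B3, B3–B4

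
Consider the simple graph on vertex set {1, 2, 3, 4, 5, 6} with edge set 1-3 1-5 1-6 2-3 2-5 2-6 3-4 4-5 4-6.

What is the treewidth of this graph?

A width-3 tree decomposition is:
Bags: B1 = {3, 4, 5, 6}  B2 = {1, 3, 5, 6}  B3 = {2, 3, 5, 6}
Tree: B1–B2, B2–B3
Every bag has size at most 4, so the width is 4 − 1 = 3 and tw(G) ≤ 3. For the lower bound: the 4 vertex sets {4,5}, {1,6}, {3}, {2} are disjoint, each induces a connected subgraph, and every pair is joined by at least one edge of G. Contracting each set to a single vertex therefore yields K_{4} as a minor, and since treewidth is minor-monotone, tw(G) ≥ tw(K_{4}) = 3. Hence tw(G) = 3 exactly.

3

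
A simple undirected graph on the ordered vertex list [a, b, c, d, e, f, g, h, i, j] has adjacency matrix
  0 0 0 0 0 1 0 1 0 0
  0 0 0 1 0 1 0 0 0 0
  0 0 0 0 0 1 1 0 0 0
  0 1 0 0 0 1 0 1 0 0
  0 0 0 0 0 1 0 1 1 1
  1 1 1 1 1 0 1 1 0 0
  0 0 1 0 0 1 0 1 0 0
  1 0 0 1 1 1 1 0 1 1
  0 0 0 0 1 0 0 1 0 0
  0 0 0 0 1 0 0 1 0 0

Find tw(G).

2

A width-2 tree decomposition is:
Bags: B1 = {a, f, h}  B2 = {e, f, h}  B3 = {d, f, h}  B4 = {f, g, h}  B5 = {e, h, j}  B6 = {e, h, i}  B7 = {c, f, g}  B8 = {b, d, f}
Tree: B1–B2, B1–B3, B1–B4, B2–B5, B5–B6, B4–B7, B3–B8
The largest bag has 3 vertices, giving width 2; this decomposition certifies tw(G) ≤ 2. For the lower bound, the 3 vertices {e, h, j} are pairwise adjacent, and any tree decomposition puts a clique entirely inside one bag — forcing width ≥ 2. Hence tw(G) = 2 exactly.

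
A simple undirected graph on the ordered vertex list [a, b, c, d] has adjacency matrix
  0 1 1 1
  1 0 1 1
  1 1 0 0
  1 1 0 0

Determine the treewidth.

2

A width-2 tree decomposition is:
Bags: B1 = {a, b, c}  B2 = {a, b, d}
Tree: B1–B2
Each bag holds 3 vertices, so the decomposition has width 2, which upper-bounds the treewidth. On the other hand G contains the 3-clique {a, b, d}. A clique must lie in a single bag of any decomposition, so no decomposition can have width below 2. The upper and lower bounds meet at 2, so that is the treewidth.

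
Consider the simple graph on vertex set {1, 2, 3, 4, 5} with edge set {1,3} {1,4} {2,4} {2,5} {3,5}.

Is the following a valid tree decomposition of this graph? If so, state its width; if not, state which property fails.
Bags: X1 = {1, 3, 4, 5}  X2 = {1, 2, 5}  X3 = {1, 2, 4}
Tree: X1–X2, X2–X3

A tree decomposition must satisfy three properties: every vertex lies in some bag; for every edge, both endpoints lie together in some bag; and for every vertex, the bags containing it form a connected subtree. Here bags containing vertex 4 are not connected in the tree, so the decomposition is invalid.

No — bags containing vertex 4 are not connected in the tree.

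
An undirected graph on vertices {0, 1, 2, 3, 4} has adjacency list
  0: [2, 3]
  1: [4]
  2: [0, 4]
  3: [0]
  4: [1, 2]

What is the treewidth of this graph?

A width-1 tree decomposition is:
Bags: B1 = {2, 4}  B2 = {1, 4}  B3 = {0, 2}  B4 = {0, 3}
Tree: B1–B2, B1–B3, B3–B4
Each bag holds 2 vertices, so the decomposition has width 1, which upper-bounds the treewidth. G has an edge, so its treewidth is at least 1. Combining the bounds, tw(G) = 1.

1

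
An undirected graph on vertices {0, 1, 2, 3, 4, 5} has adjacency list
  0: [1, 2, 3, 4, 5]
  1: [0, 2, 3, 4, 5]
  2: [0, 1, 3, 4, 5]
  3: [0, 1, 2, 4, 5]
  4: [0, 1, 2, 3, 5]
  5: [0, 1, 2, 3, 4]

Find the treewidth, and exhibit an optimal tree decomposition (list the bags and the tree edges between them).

Treewidth 5.
One such decomposition:
Bags: B1 = {0, 1, 2, 3, 4, 5}
Tree: (single bag)

A single bag containing all 6 vertices is trivially a valid decomposition of width 5. On the other hand G contains the 6-clique {0, 1, 2, 3, 4, 5}. A clique must lie in a single bag of any decomposition, so no decomposition can have width below 5. Therefore the treewidth is 5.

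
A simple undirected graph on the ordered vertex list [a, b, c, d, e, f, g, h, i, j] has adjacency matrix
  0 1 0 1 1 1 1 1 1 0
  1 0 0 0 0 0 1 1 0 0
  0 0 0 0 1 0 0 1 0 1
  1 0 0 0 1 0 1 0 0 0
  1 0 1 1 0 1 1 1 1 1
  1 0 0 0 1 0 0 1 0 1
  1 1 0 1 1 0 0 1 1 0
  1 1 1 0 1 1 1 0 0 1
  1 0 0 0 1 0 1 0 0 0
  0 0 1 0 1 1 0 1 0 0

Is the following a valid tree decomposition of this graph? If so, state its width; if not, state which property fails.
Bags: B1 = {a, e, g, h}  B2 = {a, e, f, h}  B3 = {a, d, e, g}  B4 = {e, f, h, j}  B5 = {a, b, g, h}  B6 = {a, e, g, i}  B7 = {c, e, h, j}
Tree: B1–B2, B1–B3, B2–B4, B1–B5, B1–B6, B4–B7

Checking the three conditions: (i) the bags cover all of {a, b, c, d, e, f, g, h, i, j}; (ii) for each edge, some bag contains both endpoints; (iii) the bags containing any fixed vertex form a subtree. All hold, so the decomposition is valid with width 4 − 1 = 3.

Yes; width 3.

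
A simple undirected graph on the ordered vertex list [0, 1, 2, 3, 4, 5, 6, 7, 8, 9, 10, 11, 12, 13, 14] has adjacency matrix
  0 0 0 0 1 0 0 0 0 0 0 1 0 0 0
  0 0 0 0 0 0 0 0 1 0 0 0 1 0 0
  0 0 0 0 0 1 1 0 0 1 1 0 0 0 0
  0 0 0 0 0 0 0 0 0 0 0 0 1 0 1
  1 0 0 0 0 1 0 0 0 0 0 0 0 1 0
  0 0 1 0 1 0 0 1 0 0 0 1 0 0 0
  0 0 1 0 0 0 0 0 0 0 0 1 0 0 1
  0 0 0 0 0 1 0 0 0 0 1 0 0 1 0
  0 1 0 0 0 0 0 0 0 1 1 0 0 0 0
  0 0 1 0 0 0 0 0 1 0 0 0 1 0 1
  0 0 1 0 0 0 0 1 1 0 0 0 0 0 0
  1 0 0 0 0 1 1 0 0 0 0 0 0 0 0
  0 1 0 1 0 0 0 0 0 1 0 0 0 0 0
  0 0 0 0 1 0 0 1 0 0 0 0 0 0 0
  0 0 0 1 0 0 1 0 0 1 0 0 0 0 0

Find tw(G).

3

A width-3 tree decomposition is:
Bags: B1 = {0, 4, 11, 13}  B2 = {4, 5, 11, 13}  B3 = {5, 7, 11, 13}  B4 = {5, 6, 7, 11}  B5 = {2, 5, 6, 7}  B6 = {2, 6, 7, 10}  B7 = {2, 6, 10, 14}  B8 = {2, 9, 10, 14}  B9 = {8, 9, 10, 14}  B10 = {3, 8, 9, 14}  B11 = {3, 8, 9, 12}  B12 = {1, 3, 8, 12}
Tree: B1–B2, B2–B3, B3–B4, B4–B5, B5–B6, B6–B7, B7–B8, B8–B9, B9–B10, B10–B11, B11–B12
Every bag has size at most 4, so the width is 4 − 1 = 3 and tw(G) ≤ 3. For the lower bound: the 4 vertex sets {0,4,13}, {11}, {5}, {2,6,7,10} are disjoint, each induces a connected subgraph, and every pair is joined by at least one edge of G. Contracting each set to a single vertex therefore yields K_{4} as a minor, and since treewidth is minor-monotone, tw(G) ≥ tw(K_{4}) = 3. The upper and lower bounds meet at 3, so that is the treewidth.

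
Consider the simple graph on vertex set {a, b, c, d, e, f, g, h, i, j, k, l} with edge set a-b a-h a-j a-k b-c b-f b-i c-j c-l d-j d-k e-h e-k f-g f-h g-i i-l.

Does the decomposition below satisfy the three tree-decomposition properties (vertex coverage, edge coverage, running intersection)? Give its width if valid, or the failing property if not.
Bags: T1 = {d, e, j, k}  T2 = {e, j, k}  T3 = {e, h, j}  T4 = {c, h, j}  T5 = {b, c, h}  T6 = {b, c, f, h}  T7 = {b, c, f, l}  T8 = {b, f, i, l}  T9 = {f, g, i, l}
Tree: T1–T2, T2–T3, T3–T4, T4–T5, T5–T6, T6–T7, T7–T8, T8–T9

A tree decomposition must satisfy three properties: every vertex lies in some bag; for every edge, both endpoints lie together in some bag; and for every vertex, the bags containing it form a connected subtree. Here vertex a appears in no bag, so the decomposition is invalid.

No — vertex a appears in no bag.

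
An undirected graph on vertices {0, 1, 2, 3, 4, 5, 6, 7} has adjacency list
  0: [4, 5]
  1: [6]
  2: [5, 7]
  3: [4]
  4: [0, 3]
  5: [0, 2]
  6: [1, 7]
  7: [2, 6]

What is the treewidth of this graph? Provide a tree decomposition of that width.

Each bag holds 2 vertices, so the decomposition has width 1, which upper-bounds the treewidth. Any graph with an edge has treewidth ≥ 1, and G has the edge 1–6. The upper and lower bounds meet at 1, so that is the treewidth.

Treewidth 1.
Bags: B1 = {1, 6}  B2 = {6, 7}  B3 = {2, 7}  B4 = {2, 5}  B5 = {0, 5}  B6 = {0, 4}  B7 = {3, 4}
Tree: B1–B2, B2–B3, B3–B4, B4–B5, B5–B6, B6–B7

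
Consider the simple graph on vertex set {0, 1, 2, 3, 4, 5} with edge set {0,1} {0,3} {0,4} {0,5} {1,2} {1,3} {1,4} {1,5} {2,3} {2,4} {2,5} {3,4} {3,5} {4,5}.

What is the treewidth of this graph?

4

A width-4 tree decomposition is:
Bags: B1 = {1, 2, 3, 4, 5}  B2 = {0, 1, 3, 4, 5}
Tree: B1–B2
The largest bag has 5 vertices, giving width 4; this decomposition certifies tw(G) ≤ 4. For the lower bound, the 5 vertices {0, 1, 3, 4, 5} are pairwise adjacent, and any tree decomposition puts a clique entirely inside one bag — forcing width ≥ 4. Therefore the treewidth is 4.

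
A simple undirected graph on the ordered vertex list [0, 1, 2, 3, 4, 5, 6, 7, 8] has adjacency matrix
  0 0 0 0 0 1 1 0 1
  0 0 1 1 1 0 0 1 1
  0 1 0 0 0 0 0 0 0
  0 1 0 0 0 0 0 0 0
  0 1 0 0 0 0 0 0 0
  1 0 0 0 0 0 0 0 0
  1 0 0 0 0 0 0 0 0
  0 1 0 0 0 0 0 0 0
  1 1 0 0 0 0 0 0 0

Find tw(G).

A width-1 tree decomposition is:
Bags: B1 = {0, 8}  B2 = {1, 8}  B3 = {1, 3}  B4 = {0, 5}  B5 = {1, 7}  B6 = {1, 4}  B7 = {1, 2}  B8 = {0, 6}
Tree: B1–B2, B2–B3, B1–B4, B3–B5, B2–B6, B3–B7, B4–B8
Each bag holds 2 vertices, so the decomposition has width 1, which upper-bounds the treewidth. G has an edge, so its treewidth is at least 1. Hence tw(G) = 1 exactly.

1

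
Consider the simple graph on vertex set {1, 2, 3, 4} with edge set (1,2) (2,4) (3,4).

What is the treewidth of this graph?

1

A width-1 tree decomposition is:
Bags: B1 = {3, 4}  B2 = {2, 4}  B3 = {1, 2}
Tree: B1–B2, B2–B3
The largest bag has 2 vertices, giving width 1; this decomposition certifies tw(G) ≤ 1. Any graph with an edge has treewidth ≥ 1, and G has the edge 4–3. Combining the bounds, tw(G) = 1.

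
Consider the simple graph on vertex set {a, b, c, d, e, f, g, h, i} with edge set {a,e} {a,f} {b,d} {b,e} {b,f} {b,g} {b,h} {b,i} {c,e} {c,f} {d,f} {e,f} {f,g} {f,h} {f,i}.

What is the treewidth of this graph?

2

A width-2 tree decomposition is:
Bags: B1 = {b, f, g}  B2 = {b, e, f}  B3 = {b, d, f}  B4 = {c, e, f}  B5 = {b, f, i}  B6 = {a, e, f}  B7 = {b, f, h}
Tree: B1–B2, B1–B3, B2–B4, B3–B5, B2–B6, B2–B7
Every bag has size at most 3, so the width is 3 − 1 = 2 and tw(G) ≤ 2. On the other hand G contains the 3-clique {c, e, f}. A clique must lie in a single bag of any decomposition, so no decomposition can have width below 2. Therefore the treewidth is 2.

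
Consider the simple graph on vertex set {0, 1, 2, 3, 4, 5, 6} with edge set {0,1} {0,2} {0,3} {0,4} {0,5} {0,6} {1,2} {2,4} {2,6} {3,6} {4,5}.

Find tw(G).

2

A width-2 tree decomposition is:
Bags: B1 = {0, 2, 4}  B2 = {0, 2, 6}  B3 = {0, 3, 6}  B4 = {0, 1, 2}  B5 = {0, 4, 5}
Tree: B1–B2, B2–B3, B1–B4, B1–B5
Each bag holds 3 vertices, so the decomposition has width 2, which upper-bounds the treewidth. On the other hand G contains the 3-clique {0, 1, 2}. A clique must lie in a single bag of any decomposition, so no decomposition can have width below 2. Hence tw(G) = 2 exactly.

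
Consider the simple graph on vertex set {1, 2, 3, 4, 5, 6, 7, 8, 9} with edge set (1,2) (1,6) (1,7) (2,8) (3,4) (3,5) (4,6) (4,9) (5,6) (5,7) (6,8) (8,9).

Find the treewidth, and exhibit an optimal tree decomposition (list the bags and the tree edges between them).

Each bag holds 4 vertices, so the decomposition has width 3, which upper-bounds the treewidth. For the lower bound: the 4 vertex sets {1,2,7}, {5}, {6}, {3,4,8,9} are disjoint, each induces a connected subgraph, and every pair is joined by at least one edge of G. Contracting each set to a single vertex therefore yields K_{4} as a minor, and since treewidth is minor-monotone, tw(G) ≥ tw(K_{4}) = 3. Hence tw(G) = 3 exactly.

Treewidth 3.
One such decomposition:
Bags: B1 = {1, 2, 5, 7}  B2 = {1, 2, 5, 6}  B3 = {2, 5, 6, 8}  B4 = {3, 5, 6, 8}  B5 = {3, 4, 6, 8}  B6 = {3, 4, 8, 9}
Tree: B1–B2, B2–B3, B3–B4, B4–B5, B5–B6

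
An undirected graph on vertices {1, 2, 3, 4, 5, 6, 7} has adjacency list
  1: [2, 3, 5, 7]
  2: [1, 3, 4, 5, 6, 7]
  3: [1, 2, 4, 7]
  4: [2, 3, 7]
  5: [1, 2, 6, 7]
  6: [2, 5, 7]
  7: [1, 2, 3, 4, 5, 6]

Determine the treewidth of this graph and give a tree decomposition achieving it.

Treewidth 3.
Bags: B1 = {2, 5, 6, 7}  B2 = {1, 2, 5, 7}  B3 = {1, 2, 3, 7}  B4 = {2, 3, 4, 7}
Tree: B1–B2, B2–B3, B3–B4

Every bag has size at most 4, so the width is 4 − 1 = 3 and tw(G) ≤ 3. For the lower bound, the 4 vertices {1, 2, 3, 7} are pairwise adjacent, and any tree decomposition puts a clique entirely inside one bag — forcing width ≥ 3. The upper and lower bounds meet at 3, so that is the treewidth.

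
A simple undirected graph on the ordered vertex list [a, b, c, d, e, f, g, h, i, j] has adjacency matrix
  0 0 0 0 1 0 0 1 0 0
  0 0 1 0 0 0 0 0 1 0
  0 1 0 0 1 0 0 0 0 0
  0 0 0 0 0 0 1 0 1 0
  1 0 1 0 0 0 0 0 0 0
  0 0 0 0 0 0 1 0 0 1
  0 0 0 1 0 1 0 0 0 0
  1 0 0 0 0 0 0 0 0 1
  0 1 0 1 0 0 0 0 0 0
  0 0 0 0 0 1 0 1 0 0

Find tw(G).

2

A width-2 tree decomposition is:
Bags: B1 = {f, h, j}  B2 = {a, f, h}  B3 = {a, e, f}  B4 = {c, e, f}  B5 = {b, c, f}  B6 = {b, f, i}  B7 = {d, f, i}  B8 = {d, f, g}
Tree: B1–B2, B2–B3, B3–B4, B4–B5, B5–B6, B6–B7, B7–B8
The largest bag has 3 vertices, giving width 2; this decomposition certifies tw(G) ≤ 2. The edges f–j–h–a–e–c–b–i–d–g–f form a cycle, so G is not a tree and its treewidth is at least 2. Hence tw(G) = 2 exactly.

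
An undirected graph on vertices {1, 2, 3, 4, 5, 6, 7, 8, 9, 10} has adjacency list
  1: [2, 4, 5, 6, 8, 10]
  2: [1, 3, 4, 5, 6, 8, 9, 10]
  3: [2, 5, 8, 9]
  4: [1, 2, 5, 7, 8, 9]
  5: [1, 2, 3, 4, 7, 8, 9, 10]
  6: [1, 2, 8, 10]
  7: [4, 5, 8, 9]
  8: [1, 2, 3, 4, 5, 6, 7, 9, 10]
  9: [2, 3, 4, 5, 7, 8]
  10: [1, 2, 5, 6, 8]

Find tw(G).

A width-4 tree decomposition is:
Bags: B1 = {1, 2, 5, 8, 10}  B2 = {1, 2, 4, 5, 8}  B3 = {2, 4, 5, 8, 9}  B4 = {4, 5, 7, 8, 9}  B5 = {2, 3, 5, 8, 9}  B6 = {1, 2, 6, 8, 10}
Tree: B1–B2, B2–B3, B3–B4, B3–B5, B1–B6
Each bag holds 5 vertices, so the decomposition has width 4, which upper-bounds the treewidth. On the other hand G contains the 5-clique {1, 2, 5, 8, 10}. A clique must lie in a single bag of any decomposition, so no decomposition can have width below 4. Hence tw(G) = 4 exactly.

4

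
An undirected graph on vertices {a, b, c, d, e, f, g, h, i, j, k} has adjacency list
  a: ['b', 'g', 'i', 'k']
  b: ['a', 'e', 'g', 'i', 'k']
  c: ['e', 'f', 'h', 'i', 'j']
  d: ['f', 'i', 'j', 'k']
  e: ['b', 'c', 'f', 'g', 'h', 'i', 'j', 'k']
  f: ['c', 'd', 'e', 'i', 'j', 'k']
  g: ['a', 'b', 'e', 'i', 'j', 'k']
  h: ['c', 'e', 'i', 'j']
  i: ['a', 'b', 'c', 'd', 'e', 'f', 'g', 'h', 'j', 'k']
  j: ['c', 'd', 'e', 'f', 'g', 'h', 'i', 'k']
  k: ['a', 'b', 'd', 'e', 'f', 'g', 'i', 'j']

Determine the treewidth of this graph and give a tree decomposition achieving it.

Treewidth 4.
Bags: B1 = {e, f, i, j, k}  B2 = {e, g, i, j, k}  B3 = {c, e, f, i, j}  B4 = {d, f, i, j, k}  B5 = {b, e, g, i, k}  B6 = {a, b, g, i, k}  B7 = {c, e, h, i, j}
Tree: B1–B2, B1–B3, B1–B4, B2–B5, B5–B6, B3–B7

Every bag has size at most 5, so the width is 5 − 1 = 4 and tw(G) ≤ 4. On the other hand G contains the 5-clique {c, e, h, i, j}. A clique must lie in a single bag of any decomposition, so no decomposition can have width below 4. Combining the bounds, tw(G) = 4.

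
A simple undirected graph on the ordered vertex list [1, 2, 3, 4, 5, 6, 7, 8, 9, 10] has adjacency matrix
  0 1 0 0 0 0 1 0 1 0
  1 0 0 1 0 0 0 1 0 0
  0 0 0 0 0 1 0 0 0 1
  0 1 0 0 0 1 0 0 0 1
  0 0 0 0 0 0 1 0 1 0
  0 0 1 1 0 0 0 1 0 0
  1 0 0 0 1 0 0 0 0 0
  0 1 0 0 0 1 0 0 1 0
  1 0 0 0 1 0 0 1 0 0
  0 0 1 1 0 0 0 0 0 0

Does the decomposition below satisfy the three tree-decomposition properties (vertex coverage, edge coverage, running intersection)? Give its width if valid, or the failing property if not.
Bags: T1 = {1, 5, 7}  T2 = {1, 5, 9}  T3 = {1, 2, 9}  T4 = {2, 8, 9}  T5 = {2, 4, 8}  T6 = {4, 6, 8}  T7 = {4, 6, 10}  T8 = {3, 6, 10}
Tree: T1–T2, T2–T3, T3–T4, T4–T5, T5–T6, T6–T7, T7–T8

Yes; width 2.

Every vertex of G appears in some bag (union = {1, 2, 3, 4, 5, 6, 7, 8, 9, 10}); every edge is covered by a bag; and for each vertex v the set of bags containing v is connected in the bag tree. The decomposition is therefore valid. The largest bag has 3 vertices, so the width is 2.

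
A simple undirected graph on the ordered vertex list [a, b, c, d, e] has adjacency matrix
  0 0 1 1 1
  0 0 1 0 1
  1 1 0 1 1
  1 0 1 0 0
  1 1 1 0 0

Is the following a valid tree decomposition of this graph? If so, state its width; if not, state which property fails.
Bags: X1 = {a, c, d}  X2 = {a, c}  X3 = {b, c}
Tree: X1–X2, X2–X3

No — vertex e appears in no bag.

A tree decomposition must satisfy three properties: every vertex lies in some bag; for every edge, both endpoints lie together in some bag; and for every vertex, the bags containing it form a connected subtree. Here vertex e appears in no bag, so the decomposition is invalid.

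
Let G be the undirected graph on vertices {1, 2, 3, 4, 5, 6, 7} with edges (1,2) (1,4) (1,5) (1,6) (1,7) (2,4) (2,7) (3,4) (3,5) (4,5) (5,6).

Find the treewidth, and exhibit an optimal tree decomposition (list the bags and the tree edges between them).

Treewidth 2.
Bags: B1 = {1, 4, 5}  B2 = {1, 2, 4}  B3 = {1, 5, 6}  B4 = {1, 2, 7}  B5 = {3, 4, 5}
Tree: B1–B2, B1–B3, B2–B4, B1–B5

Every bag has size at most 3, so the width is 3 − 1 = 2 and tw(G) ≤ 2. Conversely, {1, 2, 4} is a clique of size 3, and the vertices of any clique must share a bag in every tree decomposition; so some bag has ≥ 3 vertices and tw(G) ≥ 2. Hence tw(G) = 2 exactly.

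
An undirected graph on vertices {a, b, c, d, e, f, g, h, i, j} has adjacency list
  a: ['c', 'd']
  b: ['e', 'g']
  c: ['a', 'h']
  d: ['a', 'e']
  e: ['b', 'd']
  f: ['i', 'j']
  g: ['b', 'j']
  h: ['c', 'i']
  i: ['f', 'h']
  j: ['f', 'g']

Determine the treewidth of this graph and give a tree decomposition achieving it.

Treewidth 2.
One optimal decomposition is:
Bags: B1 = {f, h, i}  B2 = {f, h, j}  B3 = {g, h, j}  B4 = {b, g, h}  B5 = {b, e, h}  B6 = {d, e, h}  B7 = {a, d, h}  B8 = {a, c, h}
Tree: B1–B2, B2–B3, B3–B4, B4–B5, B5–B6, B6–B7, B7–B8

Each bag holds 3 vertices, so the decomposition has width 2, which upper-bounds the treewidth. For the lower bound, G contains the cycle h–i–f–j–g–b–e–d–a–c–h, so G is not a forest; only forests have treewidth ≤ 1, hence tw(G) ≥ 2. Therefore the treewidth is 2.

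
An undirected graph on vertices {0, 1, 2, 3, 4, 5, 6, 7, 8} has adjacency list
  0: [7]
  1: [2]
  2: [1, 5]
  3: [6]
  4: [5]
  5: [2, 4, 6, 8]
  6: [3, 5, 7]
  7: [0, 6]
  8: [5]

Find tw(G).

1

A width-1 tree decomposition is:
Bags: B1 = {1, 2}  B2 = {2, 5}  B3 = {5, 6}  B4 = {6, 7}  B5 = {0, 7}  B6 = {4, 5}  B7 = {5, 8}  B8 = {3, 6}
Tree: B1–B2, B2–B3, B3–B4, B4–B5, B3–B6, B6–B7, B4–B8
Each bag holds 2 vertices, so the decomposition has width 1, which upper-bounds the treewidth. G has an edge, so its treewidth is at least 1. Combining the bounds, tw(G) = 1.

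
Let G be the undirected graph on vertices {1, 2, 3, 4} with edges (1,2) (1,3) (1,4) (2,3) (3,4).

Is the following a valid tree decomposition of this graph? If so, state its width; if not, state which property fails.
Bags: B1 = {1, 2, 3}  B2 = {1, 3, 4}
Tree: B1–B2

Vertex coverage: the bags together contain {1, 2, 3, 4}, the full vertex set. Edge coverage: each edge of G has both endpoints in at least one bag. Running intersection: for every vertex, the bags containing it form a connected subtree. All three properties hold, so this is a valid tree decomposition of width max|bag| − 1 = 2, and hence tw(G) ≤ 2.

Yes; width 2.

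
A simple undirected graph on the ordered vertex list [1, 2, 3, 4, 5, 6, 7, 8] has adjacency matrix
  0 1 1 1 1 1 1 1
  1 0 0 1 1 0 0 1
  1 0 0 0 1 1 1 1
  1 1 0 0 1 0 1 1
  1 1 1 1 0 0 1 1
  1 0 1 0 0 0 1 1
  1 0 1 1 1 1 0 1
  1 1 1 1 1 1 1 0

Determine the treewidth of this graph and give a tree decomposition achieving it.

Treewidth 4.
One optimal decomposition is:
Bags: B1 = {1, 2, 4, 5, 8}  B2 = {1, 4, 5, 7, 8}  B3 = {1, 3, 5, 7, 8}  B4 = {1, 3, 6, 7, 8}
Tree: B1–B2, B2–B3, B3–B4

Every bag has size at most 5, so the width is 5 − 1 = 4 and tw(G) ≤ 4. Conversely, {1, 3, 5, 7, 8} is a clique of size 5, and the vertices of any clique must share a bag in every tree decomposition; so some bag has ≥ 5 vertices and tw(G) ≥ 4. Hence tw(G) = 4 exactly.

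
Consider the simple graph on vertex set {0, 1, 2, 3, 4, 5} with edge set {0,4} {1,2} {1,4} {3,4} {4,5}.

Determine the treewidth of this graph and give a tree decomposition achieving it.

Treewidth 1.
One optimal decomposition is:
Bags: B1 = {3, 4}  B2 = {1, 4}  B3 = {1, 2}  B4 = {4, 5}  B5 = {0, 4}
Tree: B1–B2, B2–B3, B2–B4, B4–B5

The largest bag has 2 vertices, giving width 1; this decomposition certifies tw(G) ≤ 1. G has an edge, so its treewidth is at least 1. Hence tw(G) = 1 exactly.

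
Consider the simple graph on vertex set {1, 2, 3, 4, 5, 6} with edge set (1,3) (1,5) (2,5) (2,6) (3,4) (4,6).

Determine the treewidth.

A width-2 tree decomposition is:
Bags: B1 = {1, 3, 5}  B2 = {3, 4, 5}  B3 = {4, 5, 6}  B4 = {2, 5, 6}
Tree: B1–B2, B2–B3, B3–B4
The largest bag has 3 vertices, giving width 2; this decomposition certifies tw(G) ≤ 2. The edges 5–1–3–4–6–2–5 form a cycle, so G is not a tree and its treewidth is at least 2. Hence tw(G) = 2 exactly.

2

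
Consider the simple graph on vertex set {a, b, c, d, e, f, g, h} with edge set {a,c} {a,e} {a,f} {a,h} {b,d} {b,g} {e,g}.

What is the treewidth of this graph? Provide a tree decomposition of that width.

Treewidth 1.
Bags: B1 = {a, c}  B2 = {a, e}  B3 = {a, f}  B4 = {e, g}  B5 = {b, g}  B6 = {a, h}  B7 = {b, d}
Tree: B1–B2, B1–B3, B2–B4, B4–B5, B2–B6, B5–B7

Each bag holds 2 vertices, so the decomposition has width 1, which upper-bounds the treewidth. Since G has at least one edge (e.g. a–c), it is not an edgeless graph, so tw(G) ≥ 1. Combining the bounds, tw(G) = 1.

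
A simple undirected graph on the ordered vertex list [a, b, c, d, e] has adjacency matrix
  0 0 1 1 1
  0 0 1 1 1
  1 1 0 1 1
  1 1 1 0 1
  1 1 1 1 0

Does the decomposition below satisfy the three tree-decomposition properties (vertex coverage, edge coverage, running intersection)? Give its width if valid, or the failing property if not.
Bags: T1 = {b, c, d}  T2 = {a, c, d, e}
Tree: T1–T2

No — edge (e,b) lies in no bag.

A tree decomposition must satisfy three properties: every vertex lies in some bag; for every edge, both endpoints lie together in some bag; and for every vertex, the bags containing it form a connected subtree. Here edge (e,b) lies in no bag, so the decomposition is invalid.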